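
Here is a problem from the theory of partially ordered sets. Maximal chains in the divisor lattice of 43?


A maximal chain goes from the minimum element to a maximal element via cover relations.
Counting all min-to-max paths in the cover graph.
Total maximal chains: 1


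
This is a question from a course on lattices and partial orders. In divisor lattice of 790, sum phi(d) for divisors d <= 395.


Divisors of 790 up to 395: [1, 2, 5, 10, 79, 158, 395]
phi values: [1, 1, 4, 4, 78, 78, 312]
Sum = 478


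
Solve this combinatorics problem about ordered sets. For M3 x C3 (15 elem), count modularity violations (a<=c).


Modular law: if a <= c then a v (b ^ c) = (a v b) ^ c.
Check all triples (a,b,c) with a <= c among 15 elements.
This lattice is modular (diamonds M_m and their chain-products are modular).
Total violating triples: 0


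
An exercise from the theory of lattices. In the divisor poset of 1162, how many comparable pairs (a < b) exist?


A comparable pair {a,b} has a < b or b < a in the order.
Count unordered pairs where one element is strictly below the other.
Examples: {1,2}, {1,7}, {1,14}, {1,83}, ...
Total comparable pairs: 19


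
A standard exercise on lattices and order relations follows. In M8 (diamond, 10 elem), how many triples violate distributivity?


Distributive law: a ^ (b v c) = (a ^ b) v (a ^ c).
Check all 10^3 = 1000 ordered triples (a,b,c).
  e.g. a=a1, b=a2, c=a3: lhs=a1 != rhs=0
  e.g. a=a1, b=a2, c=a4: lhs=a1 != rhs=0
Total violating triples: 336


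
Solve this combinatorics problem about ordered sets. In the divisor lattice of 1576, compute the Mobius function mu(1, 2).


In a divisor lattice, mu(a,b) = mu(b/a) where mu is the classical Mobius function.
b/a = 2/1 = 2
Prime factorization of 2: primes [2]
2 is squarefree with 1 prime factor(s), so mu(2) = (-1)^1 = -1


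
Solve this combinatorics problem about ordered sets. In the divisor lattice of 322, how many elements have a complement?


An element a is complemented if some b has a meet b = bottom, a join b = top.
a is complemented iff gcd(a, n/a)=1, i.e. a is a unitary divisor of 322.
Complemented elements: 1, 2, 7, 14, 23, 46, ... (2 more)
Count: 8


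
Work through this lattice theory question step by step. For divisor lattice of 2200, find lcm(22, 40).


In a divisor lattice, join = lcm (least common multiple).
Compute lcm iteratively: start with first element, then lcm(current, next).
Elements: [22, 40]
lcm(22,40) = 440
Final lcm = 440


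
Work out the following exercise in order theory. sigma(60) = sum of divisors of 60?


sigma(n) = sum of divisors.
Divisors of 60: [1, 2, 3, 4, 5, 6, 10, 12, 15, 20, 30, 60]
Sum = 168


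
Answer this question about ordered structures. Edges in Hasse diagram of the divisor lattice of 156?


A cover relation a -< b holds when a < b with no c strictly between.
Cover relations:
  1 -< 2
  1 -< 3
  1 -< 13
  2 -< 4
  2 -< 6
  2 -< 26
  3 -< 6
  3 -< 39
  ...12 more
Total: 20


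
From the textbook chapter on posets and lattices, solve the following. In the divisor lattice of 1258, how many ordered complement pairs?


Complement pair (a,b): a meet b = bottom, a join b = top.
Here: gcd(a,b)=1 and lcm(a,b)=1258, i.e. a*b=1258 with a,b coprime.
Pairs found: (1,1258), (2,629), (17,74), (34,37), ... (4 more)
Total ordered pairs: 8


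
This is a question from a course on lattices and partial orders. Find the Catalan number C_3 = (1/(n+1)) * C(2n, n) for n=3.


C(n) = C(2n, n) / (n+1).
C(6, 3) = 20
C(3) = 20 / 4 = 5


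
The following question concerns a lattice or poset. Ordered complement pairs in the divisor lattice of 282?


Complement pair (a,b): a meet b = bottom, a join b = top.
Here: gcd(a,b)=1 and lcm(a,b)=282, i.e. a*b=282 with a,b coprime.
Pairs found: (1,282), (2,141), (3,94), (6,47), ... (4 more)
Total ordered pairs: 8


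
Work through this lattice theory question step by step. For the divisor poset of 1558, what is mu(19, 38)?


In a divisor lattice, mu(a,b) = mu(b/a) where mu is the classical Mobius function.
b/a = 38/19 = 2
Prime factorization of 2: primes [2]
2 is squarefree with 1 prime factor(s), so mu(2) = (-1)^1 = -1


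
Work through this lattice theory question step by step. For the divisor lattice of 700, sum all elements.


sigma(n) = sum of divisors.
Divisors of 700: [1, 2, 4, 5, 7, 10, 14, 20, 25, 28, 35, 50, 70, 100, 140, 175, 350, 700]
Sum = 1736


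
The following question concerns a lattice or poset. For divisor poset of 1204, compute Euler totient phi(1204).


phi(n) = n * prod_{p|n} (1 - 1/p).
Prime divisors of 1204: [2, 7, 43]
phi(1204) = 1204 * (1 - 1/2) * (1 - 1/7) * (1 - 1/43)
phi(1204) = 504


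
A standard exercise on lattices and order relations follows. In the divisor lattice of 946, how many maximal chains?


A maximal chain goes from the minimum element to a maximal element via cover relations.
Counting all min-to-max paths in the cover graph.
Total maximal chains: 6


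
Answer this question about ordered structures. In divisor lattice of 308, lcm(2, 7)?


Join=lcm.
gcd(2,7)=1
lcm=14


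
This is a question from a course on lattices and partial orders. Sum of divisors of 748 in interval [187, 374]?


Interval [187,374] in divisors of 748: [187, 374]
Sum = 561


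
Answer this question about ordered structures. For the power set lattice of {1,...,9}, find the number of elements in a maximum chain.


A chain is a totally ordered subset; we count the number of elements in a maximum chain.
Compute, for each element x, the size of the longest chain ending at x:
  {}: 1
  {1}: 2
  {2}: 2
  {3}: 2
  {4}: 2
  {5}: 2
  ...
A maximum chain: {} < {1} < {1,2} < {1,2,3} < {1,2,3,4} < {1,2,3,4,5} < {1,2,3,4,5,6} < {1,2,3,4,5,6,7} < {1,2,3,4,5,6,7,8} < {1,2,3,4,5,6,7,8,9}
Number of elements in the longest chain: 10


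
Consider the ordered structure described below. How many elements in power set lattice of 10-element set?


Power set = 2^n.
2^10 = 1024


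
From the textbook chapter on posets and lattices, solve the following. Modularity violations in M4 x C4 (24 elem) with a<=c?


Modular law: if a <= c then a v (b ^ c) = (a v b) ^ c.
Check all triples (a,b,c) with a <= c among 24 elements.
This lattice is modular (diamonds M_m and their chain-products are modular).
Total violating triples: 0


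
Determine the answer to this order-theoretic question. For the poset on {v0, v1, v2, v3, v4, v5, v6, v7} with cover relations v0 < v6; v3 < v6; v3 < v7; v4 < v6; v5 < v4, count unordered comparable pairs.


A comparable pair {a,b} has a < b or b < a in the order.
Count unordered pairs where one element is strictly below the other.
Examples: {v0,v6}, {v3,v6}, {v3,v7}, {v4,v5}, ...
Total comparable pairs: 6


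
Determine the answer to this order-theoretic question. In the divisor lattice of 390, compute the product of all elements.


Divisors of 390: [1, 2, 3, 5, 6, 10, 13, 15, 26, 30, 39, 65, 78, 130, 195, 390]
Product = n^(d(n)/2) = 390^(16/2)
Product = 535200926048100000000


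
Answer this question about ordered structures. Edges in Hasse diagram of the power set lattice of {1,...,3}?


A cover relation a -< b holds when a < b with no c strictly between.
Cover relations:
  {} -< {1}
  {} -< {2}
  {} -< {3}
  {1} -< {1,2}
  {1} -< {1,3}
  {2} -< {1,2}
  {2} -< {2,3}
  {3} -< {1,3}
  ...4 more
Total: 12


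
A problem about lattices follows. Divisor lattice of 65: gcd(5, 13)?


Meet=gcd.
gcd(5,13)=1


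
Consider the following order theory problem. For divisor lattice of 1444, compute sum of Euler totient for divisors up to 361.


Divisors of 1444 up to 361: [1, 2, 4, 19, 38, 76, 361]
phi values: [1, 1, 2, 18, 18, 36, 342]
Sum = 418


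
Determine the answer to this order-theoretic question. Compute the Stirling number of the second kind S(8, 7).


S(n,k) = k*S(n-1,k) + S(n-1,k-1).
S(7,7) = 1, S(7,6) = 21
S(8,7) = 7*1 + 21 = 7 + 21
S(8,7) = 28


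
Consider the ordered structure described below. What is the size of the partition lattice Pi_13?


B(n) = number of set partitions of an n-element set.
B(n) satisfies the recurrence: B(n+1) = sum_k C(n,k)*B(k).
B(13) = 27644437


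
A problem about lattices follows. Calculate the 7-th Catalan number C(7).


C(n) = C(2n, n) / (n+1).
C(14, 7) = 3432
C(7) = 3432 / 8 = 429


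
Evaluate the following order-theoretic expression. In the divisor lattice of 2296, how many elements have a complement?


An element a is complemented if some b has a meet b = bottom, a join b = top.
a is complemented iff gcd(a, n/a)=1, i.e. a is a unitary divisor of 2296.
Complemented elements: 1, 7, 8, 41, 56, 287, ... (2 more)
Count: 8


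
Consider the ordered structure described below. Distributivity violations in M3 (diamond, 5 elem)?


Distributive law: a ^ (b v c) = (a ^ b) v (a ^ c).
Check all 5^3 = 125 ordered triples (a,b,c).
  e.g. a=a1, b=a2, c=a3: lhs=a1 != rhs=0
  e.g. a=a1, b=a3, c=a2: lhs=a1 != rhs=0
Total violating triples: 6


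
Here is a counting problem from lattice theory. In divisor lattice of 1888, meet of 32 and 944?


In a divisor lattice, meet = gcd (greatest common divisor).
By Euclidean algorithm or factoring: gcd(32,944) = 16


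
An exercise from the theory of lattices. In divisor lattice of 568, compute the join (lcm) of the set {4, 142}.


In a divisor lattice, join = lcm (least common multiple).
Compute lcm iteratively: start with first element, then lcm(current, next).
Elements: [4, 142]
lcm(4,142) = 284
Final lcm = 284


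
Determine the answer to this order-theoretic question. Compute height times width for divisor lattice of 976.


Height = length of longest chain minus 1; width = size of largest antichain.
A maximum chain: 1 | 61 | 122 | 244 | 488 | 976  (height 5).
A maximum antichain: {2, 61}  (width 2).
Product = 5 * 2 = 10


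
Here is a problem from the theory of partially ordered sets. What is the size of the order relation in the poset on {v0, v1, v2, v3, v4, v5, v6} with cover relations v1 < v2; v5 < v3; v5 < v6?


The order relation is {(a,b) : a <= b}, reflexive so it includes (a,a).
Examples: (v0,v0), (v1,v1), (v1,v2), (v2,v2), (v3,v3), ...
Total ordered pairs: 10


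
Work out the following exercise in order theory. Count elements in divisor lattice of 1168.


Divisors of 1168: [1, 2, 4, 8, 16, 73, 146, 292, 584, 1168]
Count: 10


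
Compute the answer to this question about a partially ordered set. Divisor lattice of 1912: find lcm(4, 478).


In a divisor lattice, join = lcm (least common multiple).
gcd(4,478) = 2
lcm(4,478) = 4*478/gcd = 1912/2 = 956


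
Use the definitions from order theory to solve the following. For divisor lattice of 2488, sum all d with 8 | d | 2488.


Interval [8,2488] in divisors of 2488: [8, 2488]
Sum = 2496


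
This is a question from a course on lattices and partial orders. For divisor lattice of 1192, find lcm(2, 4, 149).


In a divisor lattice, join = lcm (least common multiple).
Compute lcm iteratively: start with first element, then lcm(current, next).
Elements: [2, 4, 149]
lcm(2,4) = 4
lcm(4,149) = 596
Final lcm = 596


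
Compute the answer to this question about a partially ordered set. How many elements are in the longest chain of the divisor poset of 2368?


A chain is a totally ordered subset; we count the number of elements in a maximum chain.
Compute, for each element x, the size of the longest chain ending at x:
  1: 1
  2: 2
  37: 2
  4: 3
  8: 4
  74: 3
  ...
A maximum chain: 1 < 2 < 4 < 8 < 16 < 32 < 64 < 2368
Number of elements in the longest chain: 8


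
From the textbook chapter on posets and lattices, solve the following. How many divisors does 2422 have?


Divisors of 2422: [1, 2, 7, 14, 173, 346, 1211, 2422]
Count: 8


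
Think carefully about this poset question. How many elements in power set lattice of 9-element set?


Power set = 2^n.
2^9 = 512


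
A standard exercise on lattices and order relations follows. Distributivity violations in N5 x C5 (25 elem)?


Distributive law: a ^ (b v c) = (a ^ b) v (a ^ c).
Check all 25^3 = 15625 ordered triples (a,b,c).
  e.g. a=(b,0), b=(a,0), c=(c,0): lhs=(b,0) != rhs=(a,0)
  e.g. a=(b,0), b=(a,0), c=(c,1): lhs=(b,0) != rhs=(a,0)
Total violating triples: 250


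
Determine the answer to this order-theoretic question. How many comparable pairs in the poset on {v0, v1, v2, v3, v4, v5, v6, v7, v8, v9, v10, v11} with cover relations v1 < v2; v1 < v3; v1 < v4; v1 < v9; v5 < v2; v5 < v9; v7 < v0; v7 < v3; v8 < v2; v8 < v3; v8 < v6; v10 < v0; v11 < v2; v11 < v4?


A comparable pair {a,b} has a < b or b < a in the order.
Count unordered pairs where one element is strictly below the other.
Examples: {v0,v7}, {v0,v10}, {v1,v2}, {v1,v3}, ...
Total comparable pairs: 14


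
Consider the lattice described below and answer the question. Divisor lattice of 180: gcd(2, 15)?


Meet=gcd.
gcd(2,15)=1


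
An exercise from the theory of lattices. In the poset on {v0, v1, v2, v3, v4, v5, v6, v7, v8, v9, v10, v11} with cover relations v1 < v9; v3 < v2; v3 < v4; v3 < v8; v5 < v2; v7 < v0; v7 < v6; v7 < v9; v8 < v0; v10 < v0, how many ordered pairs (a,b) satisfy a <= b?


The order relation is {(a,b) : a <= b}, reflexive so it includes (a,a).
Examples: (v0,v0), (v1,v1), (v1,v9), (v10,v0), (v10,v10), ...
Total ordered pairs: 23


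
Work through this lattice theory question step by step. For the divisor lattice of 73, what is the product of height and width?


Height = length of longest chain minus 1; width = size of largest antichain.
A maximum chain: 1 | 73  (height 1).
A maximum antichain: {1}  (width 1).
Product = 1 * 1 = 1


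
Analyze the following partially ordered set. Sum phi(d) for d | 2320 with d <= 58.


Divisors of 2320 up to 58: [1, 2, 4, 5, 8, 10, 16, 20, 29, 40, 58]
phi values: [1, 1, 2, 4, 4, 4, 8, 8, 28, 16, 28]
Sum = 104


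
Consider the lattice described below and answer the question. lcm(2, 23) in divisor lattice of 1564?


Join=lcm.
gcd(2,23)=1
lcm=46


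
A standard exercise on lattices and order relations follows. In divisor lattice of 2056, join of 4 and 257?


In a divisor lattice, join = lcm (least common multiple).
gcd(4,257) = 1
lcm(4,257) = 4*257/gcd = 1028/1 = 1028


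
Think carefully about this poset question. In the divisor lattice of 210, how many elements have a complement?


An element a is complemented if some b has a meet b = bottom, a join b = top.
a is complemented iff gcd(a, n/a)=1, i.e. a is a unitary divisor of 210.
Complemented elements: 1, 2, 3, 5, 6, 7, ... (10 more)
Count: 16


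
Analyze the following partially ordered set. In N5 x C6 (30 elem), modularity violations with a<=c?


Modular law: if a <= c then a v (b ^ c) = (a v b) ^ c.
Check all triples (a,b,c) with a <= c among 30 elements.
  e.g. a=(a,0), b=(c,0), c=(b,0): lhs=(a,0) != rhs=(b,0)
  e.g. a=(a,0), b=(c,1), c=(b,0): lhs=(a,0) != rhs=(b,0)
Total violating triples: 126


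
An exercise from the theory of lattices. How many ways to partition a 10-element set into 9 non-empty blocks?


S(n,k) = k*S(n-1,k) + S(n-1,k-1).
S(9,9) = 1, S(9,8) = 36
S(10,9) = 9*1 + 36 = 9 + 36
S(10,9) = 45


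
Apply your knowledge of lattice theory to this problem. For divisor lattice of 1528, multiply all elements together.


Divisors of 1528: [1, 2, 4, 8, 191, 382, 764, 1528]
Product = n^(d(n)/2) = 1528^(8/2)
Product = 5451216326656


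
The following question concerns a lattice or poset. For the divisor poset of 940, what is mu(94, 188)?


In a divisor lattice, mu(a,b) = mu(b/a) where mu is the classical Mobius function.
b/a = 188/94 = 2
Prime factorization of 2: primes [2]
2 is squarefree with 1 prime factor(s), so mu(2) = (-1)^1 = -1


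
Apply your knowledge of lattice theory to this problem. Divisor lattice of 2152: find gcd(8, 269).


In a divisor lattice, meet = gcd (greatest common divisor).
By Euclidean algorithm or factoring: gcd(8,269) = 1


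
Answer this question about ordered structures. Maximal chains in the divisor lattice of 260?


A maximal chain goes from the minimum element to a maximal element via cover relations.
Counting all min-to-max paths in the cover graph.
Total maximal chains: 12


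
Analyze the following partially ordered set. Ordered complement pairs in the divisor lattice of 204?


Complement pair (a,b): a meet b = bottom, a join b = top.
Here: gcd(a,b)=1 and lcm(a,b)=204, i.e. a*b=204 with a,b coprime.
Pairs found: (1,204), (3,68), (4,51), (12,17), ... (4 more)
Total ordered pairs: 8


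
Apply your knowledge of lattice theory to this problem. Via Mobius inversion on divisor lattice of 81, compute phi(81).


phi(n) = n * prod_{p|n} (1 - 1/p).
Prime divisors of 81: [3]
phi(81) = 81 * (1 - 1/3)
phi(81) = 54


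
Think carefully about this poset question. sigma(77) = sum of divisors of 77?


sigma(n) = sum of divisors.
Divisors of 77: [1, 7, 11, 77]
Sum = 96


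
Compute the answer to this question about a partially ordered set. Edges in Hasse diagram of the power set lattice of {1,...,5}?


A cover relation a -< b holds when a < b with no c strictly between.
Cover relations:
  {} -< {1}
  {} -< {2}
  {} -< {3}
  {} -< {4}
  {} -< {5}
  {1} -< {1,2}
  {1} -< {1,3}
  {1} -< {1,4}
  ...72 more
Total: 80


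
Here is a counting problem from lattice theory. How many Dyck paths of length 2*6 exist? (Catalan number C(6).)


C(n) = C(2n, n) / (n+1).
C(12, 6) = 924
C(6) = 924 / 7 = 132


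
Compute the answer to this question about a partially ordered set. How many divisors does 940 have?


Divisors of 940: [1, 2, 4, 5, 10, 20, 47, 94, 188, 235, 470, 940]
Count: 12


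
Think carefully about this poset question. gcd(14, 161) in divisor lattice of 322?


Meet=gcd.
gcd(14,161)=7


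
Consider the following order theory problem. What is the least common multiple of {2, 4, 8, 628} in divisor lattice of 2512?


In a divisor lattice, join = lcm (least common multiple).
Compute lcm iteratively: start with first element, then lcm(current, next).
Elements: [2, 4, 8, 628]
lcm(2,4) = 4
lcm(4,8) = 8
lcm(8,628) = 1256
Final lcm = 1256


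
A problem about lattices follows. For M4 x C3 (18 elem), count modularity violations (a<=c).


Modular law: if a <= c then a v (b ^ c) = (a v b) ^ c.
Check all triples (a,b,c) with a <= c among 18 elements.
This lattice is modular (diamonds M_m and their chain-products are modular).
Total violating triples: 0


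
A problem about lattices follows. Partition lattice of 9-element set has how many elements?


B(n) = number of set partitions of an n-element set.
B(n) satisfies the recurrence: B(n+1) = sum_k C(n,k)*B(k).
B(9) = 21147


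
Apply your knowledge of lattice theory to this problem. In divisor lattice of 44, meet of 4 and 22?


In a divisor lattice, meet = gcd (greatest common divisor).
By Euclidean algorithm or factoring: gcd(4,22) = 2


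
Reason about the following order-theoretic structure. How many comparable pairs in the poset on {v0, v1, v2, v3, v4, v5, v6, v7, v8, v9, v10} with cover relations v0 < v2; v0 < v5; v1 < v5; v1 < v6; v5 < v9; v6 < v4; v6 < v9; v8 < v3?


A comparable pair {a,b} has a < b or b < a in the order.
Count unordered pairs where one element is strictly below the other.
Examples: {v0,v2}, {v0,v5}, {v0,v9}, {v1,v4}, ...
Total comparable pairs: 11


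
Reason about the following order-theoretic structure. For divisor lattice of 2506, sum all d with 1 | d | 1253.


Interval [1,1253] in divisors of 2506: [1, 7, 179, 1253]
Sum = 1440


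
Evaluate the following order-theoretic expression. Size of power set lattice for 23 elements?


Power set = 2^n.
2^23 = 8388608


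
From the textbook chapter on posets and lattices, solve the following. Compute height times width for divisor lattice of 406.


Height = length of longest chain minus 1; width = size of largest antichain.
A maximum chain: 1 | 29 | 203 | 406  (height 3).
A maximum antichain: {2, 7, 29}  (width 3).
Product = 3 * 3 = 9


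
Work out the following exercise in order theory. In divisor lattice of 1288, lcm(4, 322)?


Join=lcm.
gcd(4,322)=2
lcm=644


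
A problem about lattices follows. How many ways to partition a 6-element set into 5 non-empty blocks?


S(n,k) = k*S(n-1,k) + S(n-1,k-1).
S(5,5) = 1, S(5,4) = 10
S(6,5) = 5*1 + 10 = 5 + 10
S(6,5) = 15


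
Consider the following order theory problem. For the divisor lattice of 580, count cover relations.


A cover relation a -< b holds when a < b with no c strictly between.
Cover relations:
  1 -< 2
  1 -< 5
  1 -< 29
  2 -< 4
  2 -< 10
  2 -< 58
  4 -< 20
  4 -< 116
  ...12 more
Total: 20


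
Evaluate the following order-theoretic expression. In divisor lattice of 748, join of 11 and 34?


In a divisor lattice, join = lcm (least common multiple).
gcd(11,34) = 1
lcm(11,34) = 11*34/gcd = 374/1 = 374


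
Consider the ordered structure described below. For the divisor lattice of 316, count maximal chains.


A maximal chain goes from the minimum element to a maximal element via cover relations.
Counting all min-to-max paths in the cover graph.
Total maximal chains: 3


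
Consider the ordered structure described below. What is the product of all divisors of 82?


Divisors of 82: [1, 2, 41, 82]
Product = n^(d(n)/2) = 82^(4/2)
Product = 6724


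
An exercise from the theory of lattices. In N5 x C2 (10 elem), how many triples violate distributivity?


Distributive law: a ^ (b v c) = (a ^ b) v (a ^ c).
Check all 10^3 = 1000 ordered triples (a,b,c).
  e.g. a=(b,0), b=(a,0), c=(c,0): lhs=(b,0) != rhs=(a,0)
  e.g. a=(b,0), b=(a,0), c=(c,1): lhs=(b,0) != rhs=(a,0)
Total violating triples: 16


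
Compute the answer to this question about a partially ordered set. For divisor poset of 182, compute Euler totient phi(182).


phi(n) = n * prod_{p|n} (1 - 1/p).
Prime divisors of 182: [2, 7, 13]
phi(182) = 182 * (1 - 1/2) * (1 - 1/7) * (1 - 1/13)
phi(182) = 72


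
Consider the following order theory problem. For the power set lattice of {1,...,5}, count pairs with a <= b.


The order relation is {(a,b) : a <= b}, reflexive so it includes (a,a).
Examples: ({},{}), ({},{1,2}), ({},{1,2,3}), ({},{1,2,3,4}), ({},{1,2,3,4,5}), ...
Total ordered pairs: 243


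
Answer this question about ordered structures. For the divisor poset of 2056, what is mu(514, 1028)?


In a divisor lattice, mu(a,b) = mu(b/a) where mu is the classical Mobius function.
b/a = 1028/514 = 2
Prime factorization of 2: primes [2]
2 is squarefree with 1 prime factor(s), so mu(2) = (-1)^1 = -1


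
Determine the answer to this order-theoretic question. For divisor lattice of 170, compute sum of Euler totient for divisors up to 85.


Divisors of 170 up to 85: [1, 2, 5, 10, 17, 34, 85]
phi values: [1, 1, 4, 4, 16, 16, 64]
Sum = 106


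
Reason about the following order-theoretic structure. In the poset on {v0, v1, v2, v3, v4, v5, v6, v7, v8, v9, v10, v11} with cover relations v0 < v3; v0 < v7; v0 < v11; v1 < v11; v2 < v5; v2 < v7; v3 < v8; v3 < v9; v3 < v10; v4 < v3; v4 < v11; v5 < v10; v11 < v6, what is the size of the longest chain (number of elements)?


A chain is a totally ordered subset; we count the number of elements in a maximum chain.
Compute, for each element x, the size of the longest chain ending at x:
  v0: 1
  v1: 1
  v2: 1
  v4: 1
  v5: 2
  v3: 2
  ...
A maximum chain: v0 < v11 < v6
Number of elements in the longest chain: 3


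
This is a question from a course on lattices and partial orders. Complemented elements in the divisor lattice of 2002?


An element a is complemented if some b has a meet b = bottom, a join b = top.
a is complemented iff gcd(a, n/a)=1, i.e. a is a unitary divisor of 2002.
Complemented elements: 1, 2, 7, 11, 13, 14, ... (10 more)
Count: 16


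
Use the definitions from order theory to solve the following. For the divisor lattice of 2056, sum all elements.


sigma(n) = sum of divisors.
Divisors of 2056: [1, 2, 4, 8, 257, 514, 1028, 2056]
Sum = 3870


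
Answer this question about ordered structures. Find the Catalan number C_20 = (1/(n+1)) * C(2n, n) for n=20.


C(n) = C(2n, n) / (n+1).
C(40, 20) = 137846528820
C(20) = 137846528820 / 21 = 6564120420


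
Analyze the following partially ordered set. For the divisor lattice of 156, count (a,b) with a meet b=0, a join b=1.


Complement pair (a,b): a meet b = bottom, a join b = top.
Here: gcd(a,b)=1 and lcm(a,b)=156, i.e. a*b=156 with a,b coprime.
Pairs found: (1,156), (3,52), (4,39), (12,13), ... (4 more)
Total ordered pairs: 8


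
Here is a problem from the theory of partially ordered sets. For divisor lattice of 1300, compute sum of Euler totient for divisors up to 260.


Divisors of 1300 up to 260: [1, 2, 4, 5, 10, 13, 20, 25, 26, 50, 52, 65, 100, 130, 260]
phi values: [1, 1, 2, 4, 4, 12, 8, 20, 12, 20, 24, 48, 40, 48, 96]
Sum = 340


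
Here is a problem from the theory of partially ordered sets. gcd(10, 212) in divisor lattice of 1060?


Meet=gcd.
gcd(10,212)=2


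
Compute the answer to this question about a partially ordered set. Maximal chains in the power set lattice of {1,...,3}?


A maximal chain goes from the minimum element to a maximal element via cover relations.
Counting all min-to-max paths in the cover graph.
Total maximal chains: 6


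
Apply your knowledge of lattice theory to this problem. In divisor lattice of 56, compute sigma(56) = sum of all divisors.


sigma(n) = sum of divisors.
Divisors of 56: [1, 2, 4, 7, 8, 14, 28, 56]
Sum = 120


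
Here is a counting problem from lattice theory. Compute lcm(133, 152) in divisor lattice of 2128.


In a divisor lattice, join = lcm (least common multiple).
gcd(133,152) = 19
lcm(133,152) = 133*152/gcd = 20216/19 = 1064


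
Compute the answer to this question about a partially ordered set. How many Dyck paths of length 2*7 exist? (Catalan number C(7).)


C(n) = C(2n, n) / (n+1).
C(14, 7) = 3432
C(7) = 3432 / 8 = 429


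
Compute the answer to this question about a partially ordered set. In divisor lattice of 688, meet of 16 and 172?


In a divisor lattice, meet = gcd (greatest common divisor).
By Euclidean algorithm or factoring: gcd(16,172) = 4


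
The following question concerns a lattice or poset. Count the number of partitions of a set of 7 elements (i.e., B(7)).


B(n) = number of set partitions of an n-element set.
B(n) satisfies the recurrence: B(n+1) = sum_k C(n,k)*B(k).
B(7) = 877


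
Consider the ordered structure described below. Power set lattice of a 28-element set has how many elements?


Power set = 2^n.
2^28 = 268435456


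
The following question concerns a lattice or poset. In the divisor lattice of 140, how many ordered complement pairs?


Complement pair (a,b): a meet b = bottom, a join b = top.
Here: gcd(a,b)=1 and lcm(a,b)=140, i.e. a*b=140 with a,b coprime.
Pairs found: (1,140), (4,35), (5,28), (7,20), ... (4 more)
Total ordered pairs: 8


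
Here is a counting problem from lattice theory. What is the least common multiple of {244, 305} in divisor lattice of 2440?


In a divisor lattice, join = lcm (least common multiple).
Compute lcm iteratively: start with first element, then lcm(current, next).
Elements: [244, 305]
lcm(244,305) = 1220
Final lcm = 1220


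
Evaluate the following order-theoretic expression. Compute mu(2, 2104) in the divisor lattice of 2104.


In a divisor lattice, mu(a,b) = mu(b/a) where mu is the classical Mobius function.
b/a = 2104/2 = 1052
Prime factorization of 1052: primes [2, 263]
1052 is not squarefree, so mu(1052) = 0


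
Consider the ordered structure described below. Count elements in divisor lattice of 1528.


Divisors of 1528: [1, 2, 4, 8, 191, 382, 764, 1528]
Count: 8


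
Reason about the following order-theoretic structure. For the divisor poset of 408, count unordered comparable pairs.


A comparable pair {a,b} has a < b or b < a in the order.
Count unordered pairs where one element is strictly below the other.
Examples: {1,2}, {1,3}, {1,4}, {1,6}, ...
Total comparable pairs: 74


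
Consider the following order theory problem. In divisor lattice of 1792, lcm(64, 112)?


Join=lcm.
gcd(64,112)=16
lcm=448


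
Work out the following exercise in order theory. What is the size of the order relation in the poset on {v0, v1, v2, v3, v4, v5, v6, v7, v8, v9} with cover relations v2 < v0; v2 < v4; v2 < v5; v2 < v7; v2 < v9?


The order relation is {(a,b) : a <= b}, reflexive so it includes (a,a).
Examples: (v0,v0), (v1,v1), (v2,v0), (v2,v2), (v2,v4), ...
Total ordered pairs: 15


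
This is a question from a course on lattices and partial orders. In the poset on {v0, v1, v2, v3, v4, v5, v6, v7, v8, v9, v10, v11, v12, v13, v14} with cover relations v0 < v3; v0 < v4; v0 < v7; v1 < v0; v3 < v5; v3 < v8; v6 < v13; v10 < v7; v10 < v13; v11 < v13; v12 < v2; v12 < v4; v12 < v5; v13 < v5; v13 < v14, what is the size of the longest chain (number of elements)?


A chain is a totally ordered subset; we count the number of elements in a maximum chain.
Compute, for each element x, the size of the longest chain ending at x:
  v1: 1
  v6: 1
  v9: 1
  v10: 1
  v11: 1
  v12: 1
  ...
A maximum chain: v1 < v0 < v3 < v5
Number of elements in the longest chain: 4


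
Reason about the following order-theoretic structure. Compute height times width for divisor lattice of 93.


Height = length of longest chain minus 1; width = size of largest antichain.
A maximum chain: 1 | 31 | 93  (height 2).
A maximum antichain: {3, 31}  (width 2).
Product = 2 * 2 = 4


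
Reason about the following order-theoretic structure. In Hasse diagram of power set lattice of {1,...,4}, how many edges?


A cover relation a -< b holds when a < b with no c strictly between.
Cover relations:
  {} -< {1}
  {} -< {2}
  {} -< {3}
  {} -< {4}
  {1} -< {1,2}
  {1} -< {1,3}
  {1} -< {1,4}
  {2} -< {1,2}
  ...24 more
Total: 32


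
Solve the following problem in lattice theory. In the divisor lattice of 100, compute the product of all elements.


Divisors of 100: [1, 2, 4, 5, 10, 20, 25, 50, 100]
Product = n^(d(n)/2) = 100^(9/2)
Product = 1000000000


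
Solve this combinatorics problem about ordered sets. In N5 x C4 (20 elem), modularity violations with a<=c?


Modular law: if a <= c then a v (b ^ c) = (a v b) ^ c.
Check all triples (a,b,c) with a <= c among 20 elements.
  e.g. a=(a,0), b=(c,0), c=(b,0): lhs=(a,0) != rhs=(b,0)
  e.g. a=(a,0), b=(c,1), c=(b,0): lhs=(a,0) != rhs=(b,0)
Total violating triples: 40


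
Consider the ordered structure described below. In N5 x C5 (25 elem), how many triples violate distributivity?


Distributive law: a ^ (b v c) = (a ^ b) v (a ^ c).
Check all 25^3 = 15625 ordered triples (a,b,c).
  e.g. a=(b,0), b=(a,0), c=(c,0): lhs=(b,0) != rhs=(a,0)
  e.g. a=(b,0), b=(a,0), c=(c,1): lhs=(b,0) != rhs=(a,0)
Total violating triples: 250


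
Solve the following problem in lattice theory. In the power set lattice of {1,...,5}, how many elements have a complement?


An element a is complemented if some b has a meet b = bottom, a join b = top.
every subset A has complement S\A, so all elements are complemented.
Complemented elements: {}, {1}, {2}, {3}, {4}, {5}, ... (26 more)
Count: 32


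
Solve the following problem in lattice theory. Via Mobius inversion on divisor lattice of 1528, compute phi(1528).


phi(n) = n * prod_{p|n} (1 - 1/p).
Prime divisors of 1528: [2, 191]
phi(1528) = 1528 * (1 - 1/2) * (1 - 1/191)
phi(1528) = 760


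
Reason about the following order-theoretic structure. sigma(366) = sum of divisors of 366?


sigma(n) = sum of divisors.
Divisors of 366: [1, 2, 3, 6, 61, 122, 183, 366]
Sum = 744


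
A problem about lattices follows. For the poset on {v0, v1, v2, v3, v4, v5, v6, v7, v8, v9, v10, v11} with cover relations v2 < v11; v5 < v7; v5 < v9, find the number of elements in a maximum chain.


A chain is a totally ordered subset; we count the number of elements in a maximum chain.
Compute, for each element x, the size of the longest chain ending at x:
  v0: 1
  v1: 1
  v2: 1
  v3: 1
  v4: 1
  v5: 1
  ...
A maximum chain: v5 < v7
Number of elements in the longest chain: 2


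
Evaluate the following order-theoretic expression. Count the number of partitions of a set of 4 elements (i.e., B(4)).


B(n) = number of set partitions of an n-element set.
B(n) satisfies the recurrence: B(n+1) = sum_k C(n,k)*B(k).
B(4) = 15


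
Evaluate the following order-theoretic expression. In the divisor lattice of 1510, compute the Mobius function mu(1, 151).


In a divisor lattice, mu(a,b) = mu(b/a) where mu is the classical Mobius function.
b/a = 151/1 = 151
Prime factorization of 151: primes [151]
151 is squarefree with 1 prime factor(s), so mu(151) = (-1)^1 = -1


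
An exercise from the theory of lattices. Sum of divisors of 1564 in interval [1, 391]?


Interval [1,391] in divisors of 1564: [1, 17, 23, 391]
Sum = 432


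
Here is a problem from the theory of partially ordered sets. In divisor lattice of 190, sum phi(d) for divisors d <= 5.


Divisors of 190 up to 5: [1, 2, 5]
phi values: [1, 1, 4]
Sum = 6


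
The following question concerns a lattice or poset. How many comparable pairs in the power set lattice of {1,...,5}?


A comparable pair {a,b} has a < b or b < a in the order.
Count unordered pairs where one element is strictly below the other.
Examples: {{},{1}}, {{},{2}}, {{},{3}}, {{},{4}}, ...
Total comparable pairs: 211


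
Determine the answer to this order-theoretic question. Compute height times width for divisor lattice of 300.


Height = length of longest chain minus 1; width = size of largest antichain.
A maximum chain: 1 | 5 | 25 | 75 | 150 | 300  (height 5).
A maximum antichain: {4, 6, 10, 15, 25}  (width 5).
Product = 5 * 5 = 25


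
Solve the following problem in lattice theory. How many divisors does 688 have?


Divisors of 688: [1, 2, 4, 8, 16, 43, 86, 172, 344, 688]
Count: 10


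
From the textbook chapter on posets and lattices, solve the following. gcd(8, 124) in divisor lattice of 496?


Meet=gcd.
gcd(8,124)=4


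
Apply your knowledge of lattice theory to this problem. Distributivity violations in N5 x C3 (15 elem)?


Distributive law: a ^ (b v c) = (a ^ b) v (a ^ c).
Check all 15^3 = 3375 ordered triples (a,b,c).
  e.g. a=(b,0), b=(a,0), c=(c,0): lhs=(b,0) != rhs=(a,0)
  e.g. a=(b,0), b=(a,0), c=(c,1): lhs=(b,0) != rhs=(a,0)
Total violating triples: 54


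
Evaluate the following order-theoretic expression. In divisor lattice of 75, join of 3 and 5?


In a divisor lattice, join = lcm (least common multiple).
gcd(3,5) = 1
lcm(3,5) = 3*5/gcd = 15/1 = 15


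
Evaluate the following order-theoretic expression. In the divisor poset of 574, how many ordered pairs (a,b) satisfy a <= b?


The order relation is {(a,b) : a <= b}, reflexive so it includes (a,a).
Examples: (1,1), (1,14), (1,2), (1,287), (1,41), ...
Total ordered pairs: 27


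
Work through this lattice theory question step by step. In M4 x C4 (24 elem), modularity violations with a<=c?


Modular law: if a <= c then a v (b ^ c) = (a v b) ^ c.
Check all triples (a,b,c) with a <= c among 24 elements.
This lattice is modular (diamonds M_m and their chain-products are modular).
Total violating triples: 0


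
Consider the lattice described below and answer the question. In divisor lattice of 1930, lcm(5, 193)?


Join=lcm.
gcd(5,193)=1
lcm=965


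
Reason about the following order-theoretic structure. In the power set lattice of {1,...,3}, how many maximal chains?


A maximal chain goes from the minimum element to a maximal element via cover relations.
Counting all min-to-max paths in the cover graph.
Total maximal chains: 6


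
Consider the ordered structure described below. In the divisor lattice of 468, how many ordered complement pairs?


Complement pair (a,b): a meet b = bottom, a join b = top.
Here: gcd(a,b)=1 and lcm(a,b)=468, i.e. a*b=468 with a,b coprime.
Pairs found: (1,468), (4,117), (9,52), (13,36), ... (4 more)
Total ordered pairs: 8


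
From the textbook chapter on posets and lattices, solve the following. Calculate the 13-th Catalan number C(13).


C(n) = C(2n, n) / (n+1).
C(26, 13) = 10400600
C(13) = 10400600 / 14 = 742900


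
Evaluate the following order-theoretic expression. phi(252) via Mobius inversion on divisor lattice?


phi(n) = n * prod_{p|n} (1 - 1/p).
Prime divisors of 252: [2, 3, 7]
phi(252) = 252 * (1 - 1/2) * (1 - 1/3) * (1 - 1/7)
phi(252) = 72


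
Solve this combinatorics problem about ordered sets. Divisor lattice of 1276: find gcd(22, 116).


In a divisor lattice, meet = gcd (greatest common divisor).
By Euclidean algorithm or factoring: gcd(22,116) = 2


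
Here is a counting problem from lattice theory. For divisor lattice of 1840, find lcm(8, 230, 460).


In a divisor lattice, join = lcm (least common multiple).
Compute lcm iteratively: start with first element, then lcm(current, next).
Elements: [8, 230, 460]
lcm(8,230) = 920
lcm(920,460) = 920
Final lcm = 920


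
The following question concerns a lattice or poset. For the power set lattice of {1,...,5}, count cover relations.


A cover relation a -< b holds when a < b with no c strictly between.
Cover relations:
  {} -< {1}
  {} -< {2}
  {} -< {3}
  {} -< {4}
  {} -< {5}
  {1} -< {1,2}
  {1} -< {1,3}
  {1} -< {1,4}
  ...72 more
Total: 80


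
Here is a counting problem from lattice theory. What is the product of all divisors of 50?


Divisors of 50: [1, 2, 5, 10, 25, 50]
Product = n^(d(n)/2) = 50^(6/2)
Product = 125000


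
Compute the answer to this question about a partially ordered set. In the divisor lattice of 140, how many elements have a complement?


An element a is complemented if some b has a meet b = bottom, a join b = top.
a is complemented iff gcd(a, n/a)=1, i.e. a is a unitary divisor of 140.
Complemented elements: 1, 4, 5, 7, 20, 28, ... (2 more)
Count: 8


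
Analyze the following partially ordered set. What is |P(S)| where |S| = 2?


Power set = 2^n.
2^2 = 4


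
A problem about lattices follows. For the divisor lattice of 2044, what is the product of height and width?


Height = length of longest chain minus 1; width = size of largest antichain.
A maximum chain: 1 | 73 | 511 | 1022 | 2044  (height 4).
A maximum antichain: {4, 14, 146, 511}  (width 4).
Product = 4 * 4 = 16


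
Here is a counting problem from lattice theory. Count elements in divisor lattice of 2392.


Divisors of 2392: [1, 2, 4, 8, 13, 23, 26, 46, 52, 92, 104, 184, 299, 598, 1196, 2392]
Count: 16


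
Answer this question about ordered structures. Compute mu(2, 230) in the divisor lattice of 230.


In a divisor lattice, mu(a,b) = mu(b/a) where mu is the classical Mobius function.
b/a = 230/2 = 115
Prime factorization of 115: primes [5, 23]
115 is squarefree with 2 prime factor(s), so mu(115) = (-1)^2 = 1


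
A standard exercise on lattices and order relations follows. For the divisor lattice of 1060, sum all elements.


sigma(n) = sum of divisors.
Divisors of 1060: [1, 2, 4, 5, 10, 20, 53, 106, 212, 265, 530, 1060]
Sum = 2268


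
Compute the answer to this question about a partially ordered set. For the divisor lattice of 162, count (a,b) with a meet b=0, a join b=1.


Complement pair (a,b): a meet b = bottom, a join b = top.
Here: gcd(a,b)=1 and lcm(a,b)=162, i.e. a*b=162 with a,b coprime.
Pairs found: (1,162), (2,81), (81,2), (162,1)
Total ordered pairs: 4


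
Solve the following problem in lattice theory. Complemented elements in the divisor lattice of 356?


An element a is complemented if some b has a meet b = bottom, a join b = top.
a is complemented iff gcd(a, n/a)=1, i.e. a is a unitary divisor of 356.
Complemented elements: 1, 4, 89, 356
Count: 4
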